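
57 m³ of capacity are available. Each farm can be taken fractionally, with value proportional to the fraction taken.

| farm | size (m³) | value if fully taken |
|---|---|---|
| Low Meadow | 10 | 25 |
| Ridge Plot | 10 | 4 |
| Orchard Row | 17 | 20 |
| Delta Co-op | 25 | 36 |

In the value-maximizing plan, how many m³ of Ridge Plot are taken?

5

Sort by value density: Low Meadow 25/10≈2.5, Delta Co-op 36/25≈1.44, Orchard Row 20/17≈1.18, Ridge Plot 4/10≈0.4.
Take all of Low Meadow (10 m³, value 25) ; 47 m³ left.
Take all of Delta Co-op (25 m³, value 36) ; 22 m³ left.
All 17 m³ of Orchard Row fit (value 20) ; 5 remain.
5 m³ left: a 5/10 share of Ridge Plot gives 4×5/10 = 2.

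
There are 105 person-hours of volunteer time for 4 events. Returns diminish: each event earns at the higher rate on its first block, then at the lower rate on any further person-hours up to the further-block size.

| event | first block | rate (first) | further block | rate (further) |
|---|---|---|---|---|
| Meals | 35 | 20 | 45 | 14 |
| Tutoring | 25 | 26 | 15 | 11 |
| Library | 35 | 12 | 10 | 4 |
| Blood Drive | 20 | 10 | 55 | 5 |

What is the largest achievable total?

1980

Rank every tier by rate: Tutoring/T1 26 > Meals/T1 20 > Meals/T2 14 > Library/T1 12 > Tutoring/T2 11 > Blood Drive/T1 10 > Blood Drive/T2 5 > Library/T2 4.
Tutoring T1 at 26: fill all 25 ; 80 left.
Meals T1 at 20: fill all 35 ; 45 left.
Meals T2 at 14: fill all 45 ; 0 left.
Total = 26×25 + 20×35 + 14×45 = 1980.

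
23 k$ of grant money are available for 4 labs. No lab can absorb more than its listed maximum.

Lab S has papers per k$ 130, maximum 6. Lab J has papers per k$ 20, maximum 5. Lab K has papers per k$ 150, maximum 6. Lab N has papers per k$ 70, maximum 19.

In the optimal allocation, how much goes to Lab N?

Highest papers per k$ first: Lab K 150 > Lab S 130 > Lab N 70 > Lab J 20.
Lab K: +6 to 6 (cap) — 17 left.
Give Lab S 6 to hit its cap of 6 — 11 left.
Lab N has room for 19 but only 11 remain, so it gets 11.

11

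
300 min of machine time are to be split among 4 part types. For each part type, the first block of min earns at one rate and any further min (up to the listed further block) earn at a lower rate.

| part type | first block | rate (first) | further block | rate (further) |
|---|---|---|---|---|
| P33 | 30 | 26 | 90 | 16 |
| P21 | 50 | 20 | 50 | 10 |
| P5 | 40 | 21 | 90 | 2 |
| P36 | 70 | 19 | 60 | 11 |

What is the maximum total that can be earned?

Order all 8 blocks by rate: P33/T1 26 > P5/T1 21 > P21/T1 20 > P36/T1 19 > P33/T2 16 > P36/T2 11 > P21/T2 10 > P5/T2 2.
P33 T1 at 26: fill all 30 — 270 left.
P5/T1 (21): +40 — 230 left.
P21 T1 at 20: fill all 50 — 180 left.
P36 T1 at 19: fill all 70 — 110 left.
P33 T2 at 16: fill all 90 — 20 left.
P36 T2 at 11: only 20 left, fill 20.
Total = 26×30 + 21×40 + 20×50 + 19×70 + 16×90 + 11×20 = 5610.

5610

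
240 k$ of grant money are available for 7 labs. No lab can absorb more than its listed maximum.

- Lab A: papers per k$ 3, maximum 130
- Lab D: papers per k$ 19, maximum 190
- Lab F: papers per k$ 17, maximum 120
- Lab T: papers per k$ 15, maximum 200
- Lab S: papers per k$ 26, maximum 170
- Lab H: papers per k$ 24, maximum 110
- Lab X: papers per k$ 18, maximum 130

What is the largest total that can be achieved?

Rank by papers per k$: Lab S 26 > Lab H 24 > Lab D 19 > Lab X 18 > Lab F 17 > Lab T 15 > Lab A 3.
Lab S takes 170 to reach its cap of 170 ; 70 left.
Lab H has room for 110 but only 70 remain, so it gets 70.
Total = 26×170 + 24×70 = 6100.

6100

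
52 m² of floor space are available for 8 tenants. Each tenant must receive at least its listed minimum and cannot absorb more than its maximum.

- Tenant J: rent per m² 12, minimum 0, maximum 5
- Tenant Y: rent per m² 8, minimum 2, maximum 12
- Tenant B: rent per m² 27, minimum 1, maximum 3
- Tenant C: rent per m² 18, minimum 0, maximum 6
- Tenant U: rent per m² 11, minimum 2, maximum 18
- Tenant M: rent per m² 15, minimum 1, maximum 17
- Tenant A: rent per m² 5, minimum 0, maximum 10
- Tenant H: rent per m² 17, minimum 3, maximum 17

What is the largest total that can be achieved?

Meeting every minimum uses 0+2+1+0+2+1+0+3 = 9 m², leaving 43.
Highest rent per m² first: Tenant B 27 > Tenant C 18 > Tenant H 17 > Tenant M 15 > Tenant J 12 > Tenant U 11 > Tenant Y 8 > Tenant A 5.
Give Tenant B 2 more to hit its cap of 3 — 41 left.
Give Tenant C 6 more to hit its cap of 6 — 35 left.
Give Tenant H 14 more to hit its cap of 17 — 21 left.
Tenant M takes 16 more to reach its cap of 17 — 5 left.
Tenant J: +5 to 5 (cap) — 0 left.
Total = 12×5 + 8×2 + 27×3 + 18×6 + 11×2 + 15×17 + 17×17 = 831.

831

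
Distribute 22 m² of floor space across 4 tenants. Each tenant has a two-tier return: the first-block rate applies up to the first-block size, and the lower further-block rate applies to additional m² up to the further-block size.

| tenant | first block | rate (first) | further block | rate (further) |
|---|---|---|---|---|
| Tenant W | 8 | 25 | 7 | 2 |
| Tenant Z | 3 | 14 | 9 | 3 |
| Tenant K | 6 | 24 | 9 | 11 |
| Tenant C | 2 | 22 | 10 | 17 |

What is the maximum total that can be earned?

Treat each block as its own option and order by rate: Tenant W/tier1 25 > Tenant K/tier1 24 > Tenant C/tier1 22 > Tenant C/tier2 17 > Tenant Z/tier1 14 > Tenant K/tier2 11 > Tenant Z/tier2 3 > Tenant W/tier2 2.
Fill Tenant W tier1 block (8 at 25) — 14 left.
Tenant K/tier1 (24): +6 — 8 left.
Fill Tenant C tier1 block (2 at 22) — 6 left.
6 remain; put them into Tenant C tier2 at 17.
Total = 25×8 + 24×6 + 22×2 + 17×6 = 490.

490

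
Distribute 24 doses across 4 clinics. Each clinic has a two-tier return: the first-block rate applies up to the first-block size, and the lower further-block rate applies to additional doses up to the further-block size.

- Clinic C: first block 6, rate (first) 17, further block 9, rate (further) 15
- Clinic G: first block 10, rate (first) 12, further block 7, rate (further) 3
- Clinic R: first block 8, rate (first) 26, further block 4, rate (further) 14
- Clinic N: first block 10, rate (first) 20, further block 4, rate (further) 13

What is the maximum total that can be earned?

Order all 8 blocks by rate: Clinic R/T1 26 > Clinic N/T1 20 > Clinic C/T1 17 > Clinic C/T2 15 > Clinic R/T2 14 > Clinic N/T2 13 > Clinic G/T1 12 > Clinic G/T2 3.
Clinic R/T1 (26): +8 — 16 left.
Fill Clinic N T1 block (10 at 20) — 6 left.
Fill Clinic C T1 block (6 at 17) — 0 left.
Total = 26×8 + 20×10 + 17×6 = 510.

510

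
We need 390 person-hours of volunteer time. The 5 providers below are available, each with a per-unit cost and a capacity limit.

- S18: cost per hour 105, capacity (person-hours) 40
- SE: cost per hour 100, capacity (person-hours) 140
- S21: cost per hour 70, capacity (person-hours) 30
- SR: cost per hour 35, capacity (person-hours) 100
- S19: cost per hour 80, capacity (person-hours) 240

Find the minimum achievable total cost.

Fill from the cheapest provider first.
SR at 35: take all 100 person-hours — 290 still needed.
S21 at 70: take all 30 person-hours — 260 still needed.
S19 at 80: take all 240 person-hours — 20 still needed.
SE (100): take the remaining 20 — done.
S18: unused.
Cost = 100×35 + 30×70 + 240×80 + 20×100 = 26800.

26800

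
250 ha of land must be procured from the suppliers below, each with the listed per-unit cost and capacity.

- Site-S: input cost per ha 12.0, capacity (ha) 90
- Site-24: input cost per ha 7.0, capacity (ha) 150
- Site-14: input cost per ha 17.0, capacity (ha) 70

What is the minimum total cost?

2300

Fill from the cheapest supplier first.
Site-24 (7.0): use full 150 → 100 ha to go.
Site-S (12.0): use full 90 → 10 ha to go.
Site-14 (17.0): take the remaining 10 → done.
Cost = 150×7.0 + 90×12.0 + 10×17.0 = 2300.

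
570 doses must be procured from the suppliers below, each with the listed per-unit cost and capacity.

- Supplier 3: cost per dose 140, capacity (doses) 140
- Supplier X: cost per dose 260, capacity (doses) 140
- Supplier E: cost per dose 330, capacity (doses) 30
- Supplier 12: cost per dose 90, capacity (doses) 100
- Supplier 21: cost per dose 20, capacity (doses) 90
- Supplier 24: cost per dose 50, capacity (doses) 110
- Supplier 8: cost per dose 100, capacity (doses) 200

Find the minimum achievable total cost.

46100

Cheapest first:
Take 90 from Supplier 21 at 20 ; need 480 more.
Supplier 24 (50): use full 110 ; 370 doses to go.
Supplier 12 (90): use full 100 ; 270 doses to go.
Supplier 8 (100): use full 200 ; 70 doses to go.
Take 70 from Supplier 3 at 140 to finish.
Supplier X, Supplier E: unused.
Cost = 90×20 + 110×50 + 100×90 + 200×100 + 70×140 = 46100.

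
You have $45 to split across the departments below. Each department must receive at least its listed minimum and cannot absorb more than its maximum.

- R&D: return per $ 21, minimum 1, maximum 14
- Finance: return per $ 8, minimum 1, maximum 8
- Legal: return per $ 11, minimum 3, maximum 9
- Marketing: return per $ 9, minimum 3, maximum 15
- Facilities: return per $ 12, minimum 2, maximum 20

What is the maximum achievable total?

646

Meeting every minimum uses 1+1+3+3+2 = 10 $, leaving 35.
Order the departments by return per $: R&D 21 > Facilities 12 > Legal 11 > Marketing 9 > Finance 8.
Give R&D 13 more to hit its cap of 14 — 22 left.
Give Facilities 18 more to hit its cap of 20 — 4 left.
Legal: +4 (room for 6) → 7. Pool exhausted.
Total = 21×14 + 8×1 + 11×7 + 9×3 + 12×20 = 646.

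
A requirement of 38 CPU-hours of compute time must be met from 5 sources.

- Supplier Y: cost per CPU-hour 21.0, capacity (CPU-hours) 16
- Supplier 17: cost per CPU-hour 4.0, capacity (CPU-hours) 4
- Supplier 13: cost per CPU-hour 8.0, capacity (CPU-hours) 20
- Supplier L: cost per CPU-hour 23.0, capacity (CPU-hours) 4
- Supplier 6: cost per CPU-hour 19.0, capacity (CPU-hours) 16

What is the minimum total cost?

442

Fill from the cheapest source first.
Take 4 from Supplier 17 at 4.0 ; need 34 more.
Take 20 from Supplier 13 at 8.0 ; need 14 more.
Supplier 6 at 19.0: take 14 of its 16 ; requirement met.
Supplier Y, Supplier L: unused.
Cost = 4×4.0 + 20×8.0 + 14×19.0 = 442.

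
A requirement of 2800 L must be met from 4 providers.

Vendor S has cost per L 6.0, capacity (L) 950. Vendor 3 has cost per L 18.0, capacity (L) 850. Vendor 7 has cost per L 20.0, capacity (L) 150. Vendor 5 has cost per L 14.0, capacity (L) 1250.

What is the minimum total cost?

34000

Cheapest first:
Vendor S (6.0): use full 950 → 1850 L to go.
Take 1250 from Vendor 5 at 14.0 → need 600 more.
Take 600 from Vendor 3 at 18.0 to finish.
Vendor 7: unused.
Cost = 950×6.0 + 1250×14.0 + 600×18.0 = 34000.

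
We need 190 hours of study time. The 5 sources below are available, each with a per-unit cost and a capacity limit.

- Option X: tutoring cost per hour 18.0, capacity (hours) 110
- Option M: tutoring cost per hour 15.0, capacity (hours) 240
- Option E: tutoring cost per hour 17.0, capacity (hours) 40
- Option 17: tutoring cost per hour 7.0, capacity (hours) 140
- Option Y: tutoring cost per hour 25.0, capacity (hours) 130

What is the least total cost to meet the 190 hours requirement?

Use sources in increasing cost order.
Option 17 at 7.0: take all 140 hours — 50 still needed.
Option M (15.0): take the remaining 50 — done.
Option E, Option X, Option Y: unused.
Cost = 140×7.0 + 50×15.0 = 1730.

1730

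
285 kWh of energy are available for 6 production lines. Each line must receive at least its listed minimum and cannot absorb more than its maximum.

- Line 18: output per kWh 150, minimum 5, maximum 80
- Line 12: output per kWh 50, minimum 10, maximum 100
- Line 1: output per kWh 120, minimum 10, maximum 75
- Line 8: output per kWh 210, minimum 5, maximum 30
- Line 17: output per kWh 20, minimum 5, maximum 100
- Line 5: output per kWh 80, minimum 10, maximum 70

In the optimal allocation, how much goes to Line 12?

Meeting every minimum uses 5+10+10+5+5+10 = 45 kWh, leaving 240.
Order the production lines by output per kWh: Line 8 210 > Line 18 150 > Line 1 120 > Line 5 80 > Line 12 50 > Line 17 20.
Line 8: +25 to 30 (cap) ; 215 left.
Give Line 18 75 more to hit its cap of 80 ; 140 left.
Line 1: +65 to 75 (cap) ; 75 left.
Give Line 5 60 more to hit its cap of 70 ; 15 left.
Line 12 has room for 90 more but only 15 remain, so it gets 25.

25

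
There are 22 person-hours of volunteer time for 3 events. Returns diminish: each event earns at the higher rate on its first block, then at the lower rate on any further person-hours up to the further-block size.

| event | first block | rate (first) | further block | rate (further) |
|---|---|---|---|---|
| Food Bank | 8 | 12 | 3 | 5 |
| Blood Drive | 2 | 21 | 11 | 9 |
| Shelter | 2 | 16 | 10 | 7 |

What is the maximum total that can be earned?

Rank every tier by rate: Blood Drive/tier1 21 > Shelter/tier1 16 > Food Bank/tier1 12 > Blood Drive/tier2 9 > Shelter/tier2 7 > Food Bank/tier2 5.
Blood Drive/tier1 (21): +2 — 20 left.
Fill Shelter tier1 block (2 at 16) — 18 left.
Food Bank tier1 at 12: fill all 8 — 10 left.
10 remain; put them into Blood Drive tier2 at 9.
Total = 21×2 + 16×2 + 12×8 + 9×10 = 260.

260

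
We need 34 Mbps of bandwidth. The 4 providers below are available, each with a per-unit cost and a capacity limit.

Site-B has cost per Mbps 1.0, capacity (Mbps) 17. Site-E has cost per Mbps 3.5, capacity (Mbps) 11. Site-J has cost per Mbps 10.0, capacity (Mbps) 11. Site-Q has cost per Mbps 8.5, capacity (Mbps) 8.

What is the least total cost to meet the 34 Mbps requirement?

106.5

Fill from the cheapest provider first.
Site-B (1.0): use full 17 → 17 Mbps to go.
Site-E at 3.5: take all 11 Mbps → 6 still needed.
Site-Q (8.5): take the remaining 6 → done.
Site-J: unused.
Cost = 17×1.0 + 11×3.5 + 6×8.5 = 106.5.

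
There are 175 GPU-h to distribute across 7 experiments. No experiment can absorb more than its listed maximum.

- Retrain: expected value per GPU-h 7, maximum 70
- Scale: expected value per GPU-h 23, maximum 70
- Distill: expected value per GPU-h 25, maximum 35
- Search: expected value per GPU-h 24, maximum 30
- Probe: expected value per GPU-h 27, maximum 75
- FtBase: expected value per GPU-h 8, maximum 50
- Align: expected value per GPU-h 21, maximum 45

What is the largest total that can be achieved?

4425

Order the experiments by expected value per GPU-h: Probe 27 > Distill 25 > Search 24 > Scale 23 > Align 21 > FtBase 8 > Retrain 7.
Probe: +75 to 75 (cap) — 100 left.
Give Distill 35 to hit its cap of 35 — 65 left.
Give Search 30 to hit its cap of 30 — 35 left.
Only 35 left; Scale takes them to reach 35.
Total = 23×35 + 25×35 + 24×30 + 27×75 = 4425.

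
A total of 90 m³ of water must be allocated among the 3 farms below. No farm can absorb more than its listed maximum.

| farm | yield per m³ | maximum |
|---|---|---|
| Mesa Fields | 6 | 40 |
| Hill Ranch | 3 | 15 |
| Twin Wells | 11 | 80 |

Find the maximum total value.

Order the farms by yield per m³: Twin Wells 11 > Mesa Fields 6 > Hill Ranch 3.
Twin Wells: +80 to 80 (cap) ; 10 left.
Mesa Fields has room for 40 but only 10 remain, so it gets 10.
Total = 6×10 + 11×80 = 940.

940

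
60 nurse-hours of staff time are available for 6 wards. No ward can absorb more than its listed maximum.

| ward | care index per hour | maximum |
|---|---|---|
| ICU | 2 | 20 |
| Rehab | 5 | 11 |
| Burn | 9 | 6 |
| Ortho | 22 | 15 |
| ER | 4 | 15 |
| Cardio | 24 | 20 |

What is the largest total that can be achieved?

951

Order the wards by care index per hour: Cardio 24 > Ortho 22 > Burn 9 > Rehab 5 > ER 4 > ICU 2.
Give Cardio 20 to hit its cap of 20 — 40 left.
Give Ortho 15 to hit its cap of 15 — 25 left.
Burn: +6 to 6 (cap) — 19 left.
Give Rehab 11 to hit its cap of 11 — 8 left.
ER has room for 15 but only 8 remain, so it gets 8.
Total = 5×11 + 9×6 + 22×15 + 4×8 + 24×20 = 951.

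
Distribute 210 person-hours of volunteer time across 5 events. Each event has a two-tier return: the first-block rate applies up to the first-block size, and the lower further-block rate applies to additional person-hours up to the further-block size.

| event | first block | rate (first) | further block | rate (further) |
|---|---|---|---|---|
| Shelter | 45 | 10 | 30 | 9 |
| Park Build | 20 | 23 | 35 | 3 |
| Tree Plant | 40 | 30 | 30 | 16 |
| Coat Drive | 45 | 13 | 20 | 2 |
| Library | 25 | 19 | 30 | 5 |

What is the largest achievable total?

3695

Treat each block as its own option and order by rate: Tree Plant/first 30 > Park Build/first 23 > Library/first 19 > Tree Plant/second 16 > Coat Drive/first 13 > Shelter/first 10 > Shelter/second 9 > Library/second 5 > Park Build/second 3 > Coat Drive/second 2.
Tree Plant/first (30): +40 → 170 left.
Park Build/first (23): +20 → 150 left.
Library/first (19): +25 → 125 left.
Tree Plant/second (16): +30 → 95 left.
Coat Drive first at 13: fill all 45 → 50 left.
Shelter first at 10: fill all 45 → 5 left.
5 remain; put them into Shelter second at 9.
Total = 30×40 + 23×20 + 19×25 + 16×30 + 13×45 + 10×45 + 9×5 = 3695.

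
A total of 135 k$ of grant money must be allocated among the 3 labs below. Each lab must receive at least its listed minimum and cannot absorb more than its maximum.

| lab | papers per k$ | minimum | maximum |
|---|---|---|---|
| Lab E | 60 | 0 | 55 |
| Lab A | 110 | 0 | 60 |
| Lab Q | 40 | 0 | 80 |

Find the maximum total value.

10700

Meeting every minimum uses 0+0+0 = 0 k$, leaving 135.
Order the labs by papers per k$: Lab A 110 > Lab E 60 > Lab Q 40.
Lab A takes 60 more to reach its cap of 60 ; 75 left.
Give Lab E 55 more to hit its cap of 55 ; 20 left.
Lab Q: +20 (room for 80) → 20. Pool exhausted.
Total = 60×55 + 110×60 + 40×20 = 10700.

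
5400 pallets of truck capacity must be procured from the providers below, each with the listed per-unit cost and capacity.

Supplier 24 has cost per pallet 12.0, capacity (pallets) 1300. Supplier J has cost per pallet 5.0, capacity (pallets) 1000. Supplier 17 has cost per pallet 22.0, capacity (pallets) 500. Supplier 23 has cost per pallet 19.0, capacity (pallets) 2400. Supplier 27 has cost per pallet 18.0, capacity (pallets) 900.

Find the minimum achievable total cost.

Fill from the cheapest provider first.
Supplier J at 5.0: take all 1000 pallets — 4400 still needed.
Take 1300 from Supplier 24 at 12.0 — need 3100 more.
Supplier 27 at 18.0: take all 900 pallets — 2200 still needed.
Take 2200 from Supplier 23 at 19.0 to finish.
Supplier 17: unused.
Cost = 1000×5.0 + 1300×12.0 + 900×18.0 + 2200×19.0 = 78600.

78600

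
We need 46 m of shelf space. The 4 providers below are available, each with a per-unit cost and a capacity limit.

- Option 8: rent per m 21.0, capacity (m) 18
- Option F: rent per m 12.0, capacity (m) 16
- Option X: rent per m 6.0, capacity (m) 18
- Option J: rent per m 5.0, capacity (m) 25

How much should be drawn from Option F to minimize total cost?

3

Cheapest first:
Option J at 5.0: take all 25 m → 21 still needed.
Option X (6.0): use full 18 → 3 m to go.
Option F (12.0): take the remaining 3 → done.
Option 8: unused.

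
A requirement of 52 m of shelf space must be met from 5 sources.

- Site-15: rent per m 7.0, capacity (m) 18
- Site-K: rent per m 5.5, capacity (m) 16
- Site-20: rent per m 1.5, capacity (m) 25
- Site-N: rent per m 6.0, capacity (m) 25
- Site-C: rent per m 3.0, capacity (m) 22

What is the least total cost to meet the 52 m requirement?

Fill from the cheapest source first.
Site-20 (1.5): use full 25 — 27 m to go.
Take 22 from Site-C at 3.0 — need 5 more.
Site-K at 5.5: take 5 of its 16 — requirement met.
Site-N, Site-15: unused.
Cost = 25×1.5 + 22×3.0 + 5×5.5 = 131.

131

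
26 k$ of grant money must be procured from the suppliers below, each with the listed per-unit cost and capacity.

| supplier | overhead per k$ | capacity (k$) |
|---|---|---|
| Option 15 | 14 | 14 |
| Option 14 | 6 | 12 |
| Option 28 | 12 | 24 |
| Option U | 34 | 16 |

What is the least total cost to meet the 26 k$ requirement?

240

Cheapest first:
Take 12 from Option 14 at 6 — need 14 more.
Take 14 from Option 28 at 12 to finish.
Option 15, Option U: unused.
Cost = 12×6 + 14×12 = 240.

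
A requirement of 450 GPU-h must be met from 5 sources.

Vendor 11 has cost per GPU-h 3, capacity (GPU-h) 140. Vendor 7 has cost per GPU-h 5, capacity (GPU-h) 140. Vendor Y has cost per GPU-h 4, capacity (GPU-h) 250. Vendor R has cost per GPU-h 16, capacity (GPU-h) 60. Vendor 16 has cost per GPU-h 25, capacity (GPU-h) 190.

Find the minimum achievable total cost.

1720

Use sources in increasing cost order.
Vendor 11 (3): use full 140 — 310 GPU-h to go.
Vendor Y (4): use full 250 — 60 GPU-h to go.
Vendor 7 at 5: take 60 of its 140 — requirement met.
Vendor R, Vendor 16: unused.
Cost = 140×3 + 250×4 + 60×5 = 1720.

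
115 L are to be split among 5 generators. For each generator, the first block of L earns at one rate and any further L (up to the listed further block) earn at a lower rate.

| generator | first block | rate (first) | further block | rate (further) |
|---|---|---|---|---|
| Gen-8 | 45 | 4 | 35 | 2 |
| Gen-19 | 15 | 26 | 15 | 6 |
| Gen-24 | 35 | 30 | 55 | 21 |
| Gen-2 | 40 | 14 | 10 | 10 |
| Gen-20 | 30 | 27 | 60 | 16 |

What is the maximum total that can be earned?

Treat each block as its own option and order by rate: Gen-24/T1 30 > Gen-20/T1 27 > Gen-19/T1 26 > Gen-24/T2 21 > Gen-20/T2 16 > Gen-2/T1 14 > Gen-2/T2 10 > Gen-19/T2 6 > Gen-8/T1 4 > Gen-8/T2 2.
Gen-24 T1 at 30: fill all 35 — 80 left.
Gen-20/T1 (27): +30 — 50 left.
Gen-19 T1 at 26: fill all 15 — 35 left.
Gen-24 T2 at 21: only 35 left, fill 35.
Total = 30×35 + 27×30 + 26×15 + 21×35 = 2985.

2985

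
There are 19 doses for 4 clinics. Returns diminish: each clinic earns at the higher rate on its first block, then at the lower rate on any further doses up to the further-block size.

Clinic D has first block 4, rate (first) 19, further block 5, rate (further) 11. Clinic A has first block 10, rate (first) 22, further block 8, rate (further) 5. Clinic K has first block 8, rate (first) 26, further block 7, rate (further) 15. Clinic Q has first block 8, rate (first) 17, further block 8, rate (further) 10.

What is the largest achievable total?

Rank every tier by rate: Clinic K/T1 26 > Clinic A/T1 22 > Clinic D/T1 19 > Clinic Q/T1 17 > Clinic K/T2 15 > Clinic D/T2 11 > Clinic Q/T2 10 > Clinic A/T2 5.
Fill Clinic K T1 block (8 at 26) → 11 left.
Fill Clinic A T1 block (10 at 22) → 1 left.
Clinic D/T1: +1 of 4 at 19; pool empty.
Total = 26×8 + 22×10 + 19×1 = 447.

447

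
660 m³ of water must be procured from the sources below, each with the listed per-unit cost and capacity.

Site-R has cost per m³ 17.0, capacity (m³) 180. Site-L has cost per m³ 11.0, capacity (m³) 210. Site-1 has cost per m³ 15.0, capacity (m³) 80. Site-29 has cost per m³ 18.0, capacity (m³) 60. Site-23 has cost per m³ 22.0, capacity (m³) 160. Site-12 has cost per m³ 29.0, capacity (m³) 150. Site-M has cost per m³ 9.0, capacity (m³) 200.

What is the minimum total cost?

Fill from the cheapest source first.
Site-M (9.0): use full 200 → 460 m³ to go.
Site-L at 11.0: take all 210 m³ → 250 still needed.
Take 80 from Site-1 at 15.0 → need 170 more.
Take 170 from Site-R at 17.0 to finish.
Site-29, Site-23, Site-12: unused.
Cost = 200×9.0 + 210×11.0 + 80×15.0 + 170×17.0 = 8200.

8200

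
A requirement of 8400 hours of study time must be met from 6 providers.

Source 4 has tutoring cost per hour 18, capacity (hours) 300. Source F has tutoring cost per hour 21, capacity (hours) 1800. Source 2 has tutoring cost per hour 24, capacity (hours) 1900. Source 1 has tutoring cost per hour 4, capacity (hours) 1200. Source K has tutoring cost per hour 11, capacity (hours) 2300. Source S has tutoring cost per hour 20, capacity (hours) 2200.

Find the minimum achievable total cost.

Cheapest first:
Source 1 at 4: take all 1200 hours — 7200 still needed.
Source K at 11: take all 2300 hours — 4900 still needed.
Source 4 at 18: take all 300 hours — 4600 still needed.
Source S (20): use full 2200 — 2400 hours to go.
Source F at 21: take all 1800 hours — 600 still needed.
Take 600 from Source 2 at 24 to finish.
Cost = 1200×4 + 2300×11 + 300×18 + 2200×20 + 1800×21 + 600×24 = 131700.

131700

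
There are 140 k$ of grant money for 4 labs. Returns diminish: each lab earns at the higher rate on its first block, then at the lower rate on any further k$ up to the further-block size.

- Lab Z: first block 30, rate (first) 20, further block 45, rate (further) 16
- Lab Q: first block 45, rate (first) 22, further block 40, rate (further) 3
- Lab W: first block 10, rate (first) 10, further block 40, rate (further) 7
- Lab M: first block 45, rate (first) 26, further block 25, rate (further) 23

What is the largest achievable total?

3235

Rank every tier by rate: Lab M/tier1 26 > Lab M/tier2 23 > Lab Q/tier1 22 > Lab Z/tier1 20 > Lab Z/tier2 16 > Lab W/tier1 10 > Lab W/tier2 7 > Lab Q/tier2 3.
Fill Lab M tier1 block (45 at 26) → 95 left.
Lab M tier2 at 23: fill all 25 → 70 left.
Lab Q tier1 at 22: fill all 45 → 25 left.
25 remain; put them into Lab Z tier1 at 20.
Total = 26×45 + 23×25 + 22×45 + 20×25 = 3235.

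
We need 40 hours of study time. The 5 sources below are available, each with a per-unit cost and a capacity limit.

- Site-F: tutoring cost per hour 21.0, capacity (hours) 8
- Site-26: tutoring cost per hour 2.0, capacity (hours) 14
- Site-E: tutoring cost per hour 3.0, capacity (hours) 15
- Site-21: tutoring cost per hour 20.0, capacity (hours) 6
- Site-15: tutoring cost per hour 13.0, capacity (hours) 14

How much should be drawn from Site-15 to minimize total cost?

Fill from the cheapest source first.
Site-26 (2.0): use full 14 → 26 hours to go.
Take 15 from Site-E at 3.0 → need 11 more.
Site-15 (13.0): take the remaining 11 → done.
Site-21, Site-F: unused.

11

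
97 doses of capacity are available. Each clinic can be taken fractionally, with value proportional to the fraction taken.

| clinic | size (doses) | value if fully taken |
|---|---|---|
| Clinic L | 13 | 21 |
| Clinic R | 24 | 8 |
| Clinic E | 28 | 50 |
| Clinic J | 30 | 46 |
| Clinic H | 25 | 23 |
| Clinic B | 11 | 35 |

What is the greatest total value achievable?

165.8

Sort by value density: Clinic B 35/11≈3.18, Clinic E 50/28≈1.79, Clinic L 21/13≈1.62, Clinic J 46/30≈1.53, Clinic H 23/25≈0.92, Clinic R 8/24≈0.333.
Take all of Clinic B (11 doses, value 35) — 86 doses left.
Take all of Clinic E (28 doses, value 50) — 58 doses left.
All 13 doses of Clinic L fit (value 21) — 45 remain.
Clinic J: take in full, 30 doses for value 46 — 15 left.
15 doses left: a 15/25 share of Clinic H gives 23×15/25 = 13.8.
Total value = 165.8.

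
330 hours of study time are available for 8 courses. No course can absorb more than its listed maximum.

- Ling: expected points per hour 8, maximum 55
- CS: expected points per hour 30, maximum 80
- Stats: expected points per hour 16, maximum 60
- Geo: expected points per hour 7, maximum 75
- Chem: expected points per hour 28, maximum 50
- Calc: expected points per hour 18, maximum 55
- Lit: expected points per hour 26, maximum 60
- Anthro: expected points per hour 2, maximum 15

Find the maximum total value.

Order the courses by expected points per hour: CS 30 > Chem 28 > Lit 26 > Calc 18 > Stats 16 > Ling 8 > Geo 7 > Anthro 2.
CS: +80 to 80 (cap) — 250 left.
Chem takes 50 to reach its cap of 50 — 200 left.
Give Lit 60 to hit its cap of 60 — 140 left.
Calc: +55 to 55 (cap) — 85 left.
Stats takes 60 to reach its cap of 60 — 25 left.
Ling: +25 (room for 55) → 25. Pool exhausted.
Total = 8×25 + 30×80 + 16×60 + 28×50 + 18×55 + 26×60 = 7510.

7510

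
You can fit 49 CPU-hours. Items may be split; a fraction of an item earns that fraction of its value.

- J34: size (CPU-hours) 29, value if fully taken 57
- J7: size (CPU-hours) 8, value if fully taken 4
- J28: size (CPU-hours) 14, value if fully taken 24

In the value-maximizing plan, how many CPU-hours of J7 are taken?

6

Sort by value density: J34 57/29≈1.97, J28 24/14≈1.71, J7 4/8≈0.5.
J34: take in full, 29 CPU-hours for value 57 — 20 left.
All 14 CPU-hours of J28 fit (value 24) — 6 remain.
Only 6 CPU-hours remain; take 6/8 of J7 for value 4×6/8 = 3.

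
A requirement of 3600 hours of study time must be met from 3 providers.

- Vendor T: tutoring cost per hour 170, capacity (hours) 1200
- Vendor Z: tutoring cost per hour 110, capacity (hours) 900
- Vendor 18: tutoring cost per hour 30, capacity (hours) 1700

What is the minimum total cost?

Fill from the cheapest provider first.
Vendor 18 (30): use full 1700 ; 1900 hours to go.
Vendor Z at 110: take all 900 hours ; 1000 still needed.
Vendor T (170): take the remaining 1000 ; done.
Cost = 1700×30 + 900×110 + 1000×170 = 320000.

320000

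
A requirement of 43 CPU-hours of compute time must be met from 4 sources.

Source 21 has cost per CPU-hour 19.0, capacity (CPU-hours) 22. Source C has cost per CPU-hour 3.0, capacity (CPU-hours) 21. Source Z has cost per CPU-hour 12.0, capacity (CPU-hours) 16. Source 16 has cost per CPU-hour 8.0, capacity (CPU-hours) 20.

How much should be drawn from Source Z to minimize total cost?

2

Use sources in increasing cost order.
Source C (3.0): use full 21 — 22 CPU-hours to go.
Take 20 from Source 16 at 8.0 — need 2 more.
Take 2 from Source Z at 12.0 to finish.
Source 21: unused.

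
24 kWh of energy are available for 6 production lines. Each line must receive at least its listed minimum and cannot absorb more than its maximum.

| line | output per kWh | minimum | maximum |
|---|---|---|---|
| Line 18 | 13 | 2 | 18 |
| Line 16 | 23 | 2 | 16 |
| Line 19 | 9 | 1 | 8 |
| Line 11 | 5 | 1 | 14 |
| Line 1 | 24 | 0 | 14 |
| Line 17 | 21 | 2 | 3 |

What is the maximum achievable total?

Meeting every minimum uses 2+2+1+1+0+2 = 8 kWh, leaving 16.
Highest output per kWh first: Line 1 24 > Line 16 23 > Line 17 21 > Line 18 13 > Line 19 9 > Line 11 5.
Line 1 takes 14 more to reach its cap of 14 — 2 left.
Line 16: +2 (room for 14) → 4. Pool exhausted.
Total = 13×2 + 23×4 + 9×1 + 5×1 + 24×14 + 21×2 = 510.

510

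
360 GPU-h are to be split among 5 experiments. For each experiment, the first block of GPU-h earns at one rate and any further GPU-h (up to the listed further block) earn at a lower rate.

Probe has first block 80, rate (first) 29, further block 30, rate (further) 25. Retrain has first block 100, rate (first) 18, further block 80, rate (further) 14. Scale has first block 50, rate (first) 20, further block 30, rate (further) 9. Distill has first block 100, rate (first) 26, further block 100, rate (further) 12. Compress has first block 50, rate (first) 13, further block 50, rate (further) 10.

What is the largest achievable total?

8470

Treat each block as its own option and order by rate: Probe/tier1 29 > Distill/tier1 26 > Probe/tier2 25 > Scale/tier1 20 > Retrain/tier1 18 > Retrain/tier2 14 > Compress/tier1 13 > Distill/tier2 12 > Compress/tier2 10 > Scale/tier2 9.
Fill Probe tier1 block (80 at 29) — 280 left.
Distill/tier1 (26): +100 — 180 left.
Probe/tier2 (25): +30 — 150 left.
Scale/tier1 (20): +50 — 100 left.
Fill Retrain tier1 block (100 at 18) — 0 left.
Total = 29×80 + 26×100 + 25×30 + 20×50 + 18×100 = 8470.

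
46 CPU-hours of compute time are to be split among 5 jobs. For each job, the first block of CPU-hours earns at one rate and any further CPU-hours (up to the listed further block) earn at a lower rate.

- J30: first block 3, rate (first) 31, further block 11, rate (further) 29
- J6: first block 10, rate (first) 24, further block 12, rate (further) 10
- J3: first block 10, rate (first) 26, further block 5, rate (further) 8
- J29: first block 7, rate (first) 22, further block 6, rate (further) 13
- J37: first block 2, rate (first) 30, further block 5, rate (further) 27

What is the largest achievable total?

Treat each block as its own option and order by rate: J30/tier1 31 > J37/tier1 30 > J30/tier2 29 > J37/tier2 27 > J3/tier1 26 > J6/tier1 24 > J29/tier1 22 > J29/tier2 13 > J6/tier2 10 > J3/tier2 8.
J30/tier1 (31): +3 ; 43 left.
J37/tier1 (30): +2 ; 41 left.
J30 tier2 at 29: fill all 11 ; 30 left.
J37/tier2 (27): +5 ; 25 left.
J3/tier1 (26): +10 ; 15 left.
Fill J6 tier1 block (10 at 24) ; 5 left.
5 remain; put them into J29 tier1 at 22.
Total = 31×3 + 30×2 + 29×11 + 27×5 + 26×10 + 24×10 + 22×5 = 1217.

1217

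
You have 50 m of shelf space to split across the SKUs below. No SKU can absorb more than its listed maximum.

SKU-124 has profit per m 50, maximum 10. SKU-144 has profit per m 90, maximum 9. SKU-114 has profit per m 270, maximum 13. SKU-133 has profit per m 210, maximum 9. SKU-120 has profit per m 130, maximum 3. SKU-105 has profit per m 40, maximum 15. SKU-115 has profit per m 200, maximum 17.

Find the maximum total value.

Highest profit per m first: SKU-114 270 > SKU-133 210 > SKU-115 200 > SKU-120 130 > SKU-144 90 > SKU-124 50 > SKU-105 40.
Give SKU-114 13 to hit its cap of 13 → 37 left.
SKU-133 takes 9 to reach its cap of 9 → 28 left.
SKU-115 takes 17 to reach its cap of 17 → 11 left.
Give SKU-120 3 to hit its cap of 3 → 8 left.
SKU-144: +8 (room for 9) → 8. Pool exhausted.
Total = 90×8 + 270×13 + 210×9 + 130×3 + 200×17 = 9910.

9910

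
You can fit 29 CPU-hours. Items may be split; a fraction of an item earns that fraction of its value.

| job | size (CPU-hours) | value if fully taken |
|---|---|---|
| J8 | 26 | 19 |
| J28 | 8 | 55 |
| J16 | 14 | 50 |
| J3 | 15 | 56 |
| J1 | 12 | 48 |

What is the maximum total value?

136.6

Rank by value-to-size ratio: J28 55/8≈6.88, J1 48/12≈4, J3 56/15≈3.73, J16 50/14≈3.57, J8 19/26≈0.731.
Take all of J28 (8 CPU-hours, value 55) — 21 CPU-hours left.
J1: take in full, 12 CPU-hours for value 48 — 9 left.
Only 9 CPU-hours remain; take 9/15 of J3 for value 56×9/15 = 33.6.
Total value = 136.6.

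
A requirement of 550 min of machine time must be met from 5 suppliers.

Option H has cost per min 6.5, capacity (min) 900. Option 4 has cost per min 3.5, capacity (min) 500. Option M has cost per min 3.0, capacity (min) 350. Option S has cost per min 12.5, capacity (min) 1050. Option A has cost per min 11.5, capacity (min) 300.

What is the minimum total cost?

Cheapest first:
Take 350 from Option M at 3.0 ; need 200 more.
Option 4 at 3.5: take 200 of its 500 ; requirement met.
Option H, Option A, Option S: unused.
Cost = 350×3.0 + 200×3.5 = 1750.

1750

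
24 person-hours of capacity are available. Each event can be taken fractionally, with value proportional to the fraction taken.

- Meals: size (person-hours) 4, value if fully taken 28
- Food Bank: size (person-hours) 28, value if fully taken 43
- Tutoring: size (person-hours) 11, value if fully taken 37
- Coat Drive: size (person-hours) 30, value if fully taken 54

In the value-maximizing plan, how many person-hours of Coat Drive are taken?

9

Rank by value-to-size ratio: Meals 28/4≈7, Tutoring 37/11≈3.36, Coat Drive 54/30≈1.8, Food Bank 43/28≈1.54.
Meals: take in full, 4 person-hours for value 28 — 20 left.
Tutoring: take in full, 11 person-hours for value 37 — 9 left.
9 person-hours left: a 9/30 share of Coat Drive gives 54×9/30 = 16.2.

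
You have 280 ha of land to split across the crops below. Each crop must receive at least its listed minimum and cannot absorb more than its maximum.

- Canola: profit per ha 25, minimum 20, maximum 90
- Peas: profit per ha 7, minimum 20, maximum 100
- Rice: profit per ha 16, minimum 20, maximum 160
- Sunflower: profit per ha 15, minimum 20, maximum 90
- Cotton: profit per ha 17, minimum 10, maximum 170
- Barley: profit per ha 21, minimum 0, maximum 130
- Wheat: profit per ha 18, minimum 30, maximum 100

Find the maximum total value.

Meeting every minimum uses 20+20+20+20+10+0+30 = 120 ha, leaving 160.
Highest profit per ha first: Canola 25 > Barley 21 > Wheat 18 > Cotton 17 > Rice 16 > Sunflower 15 > Peas 7.
Give Canola 70 more to hit its cap of 90 ; 90 left.
Barley: +90 (room for 130) → 90. Pool exhausted.
Total = 25×90 + 7×20 + 16×20 + 15×20 + 17×10 + 21×90 + 18×30 = 5610.

5610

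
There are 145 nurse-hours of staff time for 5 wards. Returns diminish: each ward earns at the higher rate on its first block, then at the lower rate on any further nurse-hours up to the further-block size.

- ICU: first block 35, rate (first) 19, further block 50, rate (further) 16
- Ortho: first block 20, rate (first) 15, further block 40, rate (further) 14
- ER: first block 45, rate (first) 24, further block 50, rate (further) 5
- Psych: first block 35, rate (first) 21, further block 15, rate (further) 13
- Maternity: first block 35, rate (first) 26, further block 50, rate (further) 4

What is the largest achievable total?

3295

Rank every tier by rate: Maternity/T1 26 > ER/T1 24 > Psych/T1 21 > ICU/T1 19 > ICU/T2 16 > Ortho/T1 15 > Ortho/T2 14 > Psych/T2 13 > ER/T2 5 > Maternity/T2 4.
Maternity T1 at 26: fill all 35 → 110 left.
ER/T1 (24): +45 → 65 left.
Psych T1 at 21: fill all 35 → 30 left.
ICU/T1: +30 of 35 at 19; pool empty.
Total = 26×35 + 24×45 + 21×35 + 19×30 = 3295.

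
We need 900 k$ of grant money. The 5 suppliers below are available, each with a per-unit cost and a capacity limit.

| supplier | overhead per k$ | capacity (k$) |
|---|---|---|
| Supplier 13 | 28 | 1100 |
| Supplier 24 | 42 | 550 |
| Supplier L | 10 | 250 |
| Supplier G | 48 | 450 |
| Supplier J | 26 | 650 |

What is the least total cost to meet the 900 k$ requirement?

Use suppliers in increasing cost order.
Take 250 from Supplier L at 10 → need 650 more.
Supplier J at 26: take all 650 k$ → 0 still needed.
Supplier 13, Supplier 24, Supplier G: unused.
Cost = 250×10 + 650×26 = 19400.

19400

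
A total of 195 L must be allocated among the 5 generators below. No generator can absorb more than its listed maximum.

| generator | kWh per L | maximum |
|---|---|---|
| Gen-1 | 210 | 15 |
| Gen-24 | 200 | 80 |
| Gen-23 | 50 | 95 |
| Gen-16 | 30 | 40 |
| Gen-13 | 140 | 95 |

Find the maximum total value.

32700

Rank by kWh per L: Gen-1 210 > Gen-24 200 > Gen-13 140 > Gen-23 50 > Gen-16 30.
Gen-1: +15 to 15 (cap) → 180 left.
Give Gen-24 80 to hit its cap of 80 → 100 left.
Give Gen-13 95 to hit its cap of 95 → 5 left.
Only 5 left; Gen-23 takes them to reach 5.
Total = 210×15 + 200×80 + 50×5 + 140×95 = 32700.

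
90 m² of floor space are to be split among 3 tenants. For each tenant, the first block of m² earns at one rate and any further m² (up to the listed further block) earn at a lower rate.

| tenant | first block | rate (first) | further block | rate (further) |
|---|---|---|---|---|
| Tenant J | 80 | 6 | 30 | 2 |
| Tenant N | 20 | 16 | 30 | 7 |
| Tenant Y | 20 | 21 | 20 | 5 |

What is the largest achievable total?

Order all 6 blocks by rate: Tenant Y/first 21 > Tenant N/first 16 > Tenant N/second 7 > Tenant J/first 6 > Tenant Y/second 5 > Tenant J/second 2.
Fill Tenant Y first block (20 at 21) → 70 left.
Tenant N/first (16): +20 → 50 left.
Tenant N/second (7): +30 → 20 left.
Tenant J/first: +20 of 80 at 6; pool empty.
Total = 21×20 + 16×20 + 7×30 + 6×20 = 1070.

1070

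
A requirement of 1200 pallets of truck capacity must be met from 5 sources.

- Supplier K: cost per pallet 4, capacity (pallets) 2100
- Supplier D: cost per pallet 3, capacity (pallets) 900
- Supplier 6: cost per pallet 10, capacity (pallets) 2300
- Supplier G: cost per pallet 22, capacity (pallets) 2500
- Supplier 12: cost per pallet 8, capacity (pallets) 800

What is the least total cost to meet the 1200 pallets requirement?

3900

Cheapest first:
Supplier D at 3: take all 900 pallets — 300 still needed.
Supplier K at 4: take 300 of its 2100 — requirement met.
Supplier 12, Supplier 6, Supplier G: unused.
Cost = 900×3 + 300×4 = 3900.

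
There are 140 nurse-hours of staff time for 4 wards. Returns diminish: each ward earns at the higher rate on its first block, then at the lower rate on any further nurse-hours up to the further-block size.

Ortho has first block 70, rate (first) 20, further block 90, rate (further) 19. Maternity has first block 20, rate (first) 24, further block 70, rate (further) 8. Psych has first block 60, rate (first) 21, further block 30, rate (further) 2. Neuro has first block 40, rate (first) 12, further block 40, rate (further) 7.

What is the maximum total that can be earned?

2940

Treat each block as its own option and order by rate: Maternity/T1 24 > Psych/T1 21 > Ortho/T1 20 > Ortho/T2 19 > Neuro/T1 12 > Maternity/T2 8 > Neuro/T2 7 > Psych/T2 2.
Maternity/T1 (24): +20 → 120 left.
Fill Psych T1 block (60 at 21) → 60 left.
Ortho T1 at 20: only 60 left, fill 60.
Total = 24×20 + 21×60 + 20×60 = 2940.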